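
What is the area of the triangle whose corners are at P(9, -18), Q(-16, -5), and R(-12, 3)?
Using the coordinate formula: Area = (1/2)|x₁(y₂-y₃) + x₂(y₃-y₁) + x₃(y₁-y₂)|
Area = (1/2)|9((-5)-3) + (-16)(3-(-18)) + (-12)((-18)-(-5))|
Area = (1/2)|9*(-8) + (-16)*21 + (-12)*(-13)|
Area = (1/2)|(-72) + (-336) + 156|
Area = (1/2)*252 = 126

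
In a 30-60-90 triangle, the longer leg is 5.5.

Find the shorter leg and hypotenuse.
In a 30-60-90 triangle, sides are in ratio 1 : √3 : 2.
Long leg = short leg·√3  →  short leg = 5.5/√3 = 3.175
Hypotenuse = 2·(short leg) = 2·5.5/√3 = 6.351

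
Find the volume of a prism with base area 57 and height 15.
Volume = base area * height
Volume = 57 * 15
Volume = 855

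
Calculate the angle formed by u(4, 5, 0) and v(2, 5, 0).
u·v = 33, |u|² = 41, |v|² = 29
cos θ = 33/√1189 ≈ 0.957
θ ≈ 16.86°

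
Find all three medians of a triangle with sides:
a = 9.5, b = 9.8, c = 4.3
Using m_x = ½√(2y² + 2z² - x²):
m_a = ½√(2·9.8² + 2·4.3² - 9.5²) = ½√138.81 = 5.891
m_b = ½√(2·9.5² + 2·4.3² - 9.8²) = ½√121.44 = 5.51
m_c = ½√(2·9.5² + 2·9.8² - 4.3²) = ½√354.09 = 9.409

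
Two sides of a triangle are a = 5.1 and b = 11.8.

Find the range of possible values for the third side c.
By the triangle inequality: |a - b| < c < a + b
|5.1 - 11.8| < c < 5.1 + 11.8
6.7 < c < 16.9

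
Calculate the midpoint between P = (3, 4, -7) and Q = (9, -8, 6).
Midpoint = ((3+9)/2, (4-8)/2, (-7+6)/2) = (6, -2, -0.5)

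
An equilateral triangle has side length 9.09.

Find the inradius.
For an equilateral triangle, r = s/(2√3) where s is the side.
r = 9.09/(2√3) = 9.09/3.464102 = 2.624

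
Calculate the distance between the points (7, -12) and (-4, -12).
Using the distance formula: d = sqrt((x₂-x₁)² + (y₂-y₁)²)
dx = (-4) - 7 = -11
dy = (-12) - (-12) = 0
d = sqrt((-11)² + 0²) = sqrt(121 + 0) = sqrt(121) = 11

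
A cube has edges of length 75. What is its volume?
Volume = s³
Volume = 75³
Volume = 421875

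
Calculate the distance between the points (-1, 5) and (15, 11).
Using the distance formula: d = sqrt((x₂-x₁)² + (y₂-y₁)²)
dx = 15 - (-1) = 16
dy = 11 - 5 = 6
d = sqrt(16² + 6²) = sqrt(256 + 36) = sqrt(292) = 17.09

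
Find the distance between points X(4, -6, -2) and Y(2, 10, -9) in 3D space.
d = √[(-2)² + (16)² + (-7)²] = √309 = 17.58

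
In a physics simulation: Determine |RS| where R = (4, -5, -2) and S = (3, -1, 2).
d = √[(-1)² + (4)² + (4)²] = √33 = 5.745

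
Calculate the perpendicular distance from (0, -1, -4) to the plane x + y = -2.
d = |1(0) + 1(-1) + 0(-4) - (-2)| / √(1² + 1² + 0²) = 1/√2 = 0.7071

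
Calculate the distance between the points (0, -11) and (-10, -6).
Using the distance formula: d = sqrt((x₂-x₁)² + (y₂-y₁)²)
dx = (-10) - 0 = -10
dy = (-6) - (-11) = 5
d = sqrt((-10)² + 5²) = sqrt(100 + 25) = sqrt(125) = 11.18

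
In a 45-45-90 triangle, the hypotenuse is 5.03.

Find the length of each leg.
In a 45-45-90 triangle, hypotenuse = leg·√2  →  leg = hypotenuse/√2
leg = 5.03/√2 = 3.557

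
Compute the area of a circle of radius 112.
Area = pi * r²
Area = pi * 112²
Area = pi * 12544
Area = 39408.14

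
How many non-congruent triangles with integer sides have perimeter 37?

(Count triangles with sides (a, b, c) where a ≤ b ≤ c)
With a ≤ b ≤ c and a + b + c = 37, the triangle inequality a + b > c gives c < 37/2, so c ≤ 18.
Iterate a from 1 to ⌊p/3⌋ = 12; for each a, b ranges from a to ⌊(p−a)/2⌋ with c = p − a − b, keeping only c ≥ b.
Triples: (1, 18, 18), (2, 17, 18), (3, 16, 18), …
Count = 33 triangles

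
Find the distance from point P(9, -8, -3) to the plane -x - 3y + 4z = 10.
d = |(-1)(9) + (-3)(-8) + 4(-3) - (10)| / √((-1)² + (-3)² + 4²) = 7/√26 = 1.373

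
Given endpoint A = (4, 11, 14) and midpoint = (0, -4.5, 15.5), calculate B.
B = (2×0 - 4, 2×(-4.5) - 11, 2×15.5 - 14) = (-4, -20, 17)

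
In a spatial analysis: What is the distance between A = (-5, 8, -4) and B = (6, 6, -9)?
d = √[(11)² + (-2)² + (-5)²] = √150 = 12.25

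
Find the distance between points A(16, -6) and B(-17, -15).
Using the distance formula: d = sqrt((x₂-x₁)² + (y₂-y₁)²)
dx = (-17) - 16 = -33
dy = (-15) - (-6) = -9
d = sqrt((-33)² + (-9)²) = sqrt(1089 + 81) = sqrt(1170) = 34.21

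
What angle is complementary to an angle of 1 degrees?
Complementary angles sum to 90 degrees.
Other angle = 90 - 1
Other angle = 89 degrees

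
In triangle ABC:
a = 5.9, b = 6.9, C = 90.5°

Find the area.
Using A = ½ab·sin(C):
A = ½·5.9·6.9·sin(90.5°) = ½·40.71·0.999962 = 20.35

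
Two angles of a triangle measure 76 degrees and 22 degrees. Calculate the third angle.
Sum of angles in a triangle = 180 degrees
Third angle = 180 - 76 - 22
Third angle = 82 degrees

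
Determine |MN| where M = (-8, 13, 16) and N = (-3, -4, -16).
d = √[(5)² + (-17)² + (-32)²] = √1338 = 36.58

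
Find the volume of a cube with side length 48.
Volume = s³
Volume = 48³
Volume = 110592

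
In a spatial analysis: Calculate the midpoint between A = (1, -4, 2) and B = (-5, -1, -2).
Midpoint = ((1-5)/2, (-4-1)/2, (2-2)/2) = (-2, -2.5, 0)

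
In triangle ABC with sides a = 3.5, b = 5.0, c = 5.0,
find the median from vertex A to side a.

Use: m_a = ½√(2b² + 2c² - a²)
m_a = ½√(2·5.0² + 2·5.0² - 3.5²)
m_a = ½√(50 + 50 - 12.25) = ½√87.75 = 4.684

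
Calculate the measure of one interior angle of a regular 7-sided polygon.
Interior angle of a regular n-gon = (n-2)*180/n
Interior angle = (7-2)*180/7
Interior angle = 5*180/7
Interior angle = 900/7
Interior angle = 128.57 degrees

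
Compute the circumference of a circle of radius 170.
Circumference = 2 * pi * r
Circumference = 2 * pi * 170
Circumference = 1068.14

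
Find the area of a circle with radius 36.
Area = pi * r²
Area = pi * 36²
Area = pi * 1296
Area = 4071.50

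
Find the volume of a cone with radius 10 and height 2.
Volume = (1/3) * pi * r² * h
Volume = (1/3) * pi * 10² * 2
Volume = (1/3) * pi * 100 * 2
Volume = (1/3) * pi * 200
Volume = 209.44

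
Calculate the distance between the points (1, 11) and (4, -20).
Using the distance formula: d = sqrt((x₂-x₁)² + (y₂-y₁)²)
dx = 4 - 1 = 3
dy = (-20) - 11 = -31
d = sqrt(3² + (-31)²) = sqrt(9 + 961) = sqrt(970) = 31.14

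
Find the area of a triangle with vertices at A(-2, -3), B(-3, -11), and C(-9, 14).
Using the coordinate formula: Area = (1/2)|x₁(y₂-y₃) + x₂(y₃-y₁) + x₃(y₁-y₂)|
Area = (1/2)|(-2)((-11)-14) + (-3)(14-(-3)) + (-9)((-3)-(-11))|
Area = (1/2)|(-2)*(-25) + (-3)*17 + (-9)*8|
Area = (1/2)|50 + (-51) + (-72)|
Area = (1/2)*73 = 36.50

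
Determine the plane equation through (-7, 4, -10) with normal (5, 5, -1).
d = n·P = (5)(-7) + (5)(4) + (-1)(-10) = -5
Plane: 5x + 5y - z = -5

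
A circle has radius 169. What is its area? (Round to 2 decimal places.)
Area = pi * r²
Area = pi * 169²
Area = pi * 28561
Area = 89727.03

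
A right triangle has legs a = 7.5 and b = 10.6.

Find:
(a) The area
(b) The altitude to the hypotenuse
(a) Area = ½ab = ½·7.5·10.6 = 39.75
(b) Hypotenuse c = √(7.5² + 10.6²) = √168.61 = 12.985
    Area = ½·c·h_c  →  h_c = 2·Area/c = 2·39.75/12.985 = 6.122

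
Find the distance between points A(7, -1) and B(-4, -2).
Using the distance formula: d = sqrt((x₂-x₁)² + (y₂-y₁)²)
dx = (-4) - 7 = -11
dy = (-2) - (-1) = -1
d = sqrt((-11)² + (-1)²) = sqrt(121 + 1) = sqrt(122) = 11.05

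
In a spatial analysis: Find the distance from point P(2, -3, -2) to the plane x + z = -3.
d = |1(2) + 0(-3) + 1(-2) - (-3)| / √(1² + 0² + 1²) = 3/√2 = 2.121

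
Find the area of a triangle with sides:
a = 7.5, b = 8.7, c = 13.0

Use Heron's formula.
s = (a+b+c)/2 = (7.5+8.7+13.0)/2 = 14.6
A = √(s(s-a)(s-b)(s-c)) = √(14.6·7.1·5.9·1.6)
A = √978.55 = 31.28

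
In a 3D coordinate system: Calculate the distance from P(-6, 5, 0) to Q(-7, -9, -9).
d = √[(-1)² + (-14)² + (-9)²] = √278 = 16.67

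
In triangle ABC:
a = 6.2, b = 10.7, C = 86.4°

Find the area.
Using A = ½ab·sin(C):
A = ½·6.2·10.7·sin(86.4°) = ½·66.34·0.998027 = 33.1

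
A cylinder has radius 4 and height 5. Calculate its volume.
Volume = pi * r² * h
Volume = pi * 4² * 5
Volume = pi * 16 * 5
Volume = pi * 80
Volume = 251.33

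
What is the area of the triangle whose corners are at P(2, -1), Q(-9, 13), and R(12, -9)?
Using the coordinate formula: Area = (1/2)|x₁(y₂-y₃) + x₂(y₃-y₁) + x₃(y₁-y₂)|
Area = (1/2)|2(13-(-9)) + (-9)((-9)-(-1)) + 12((-1)-13)|
Area = (1/2)|2*22 + (-9)*(-8) + 12*(-14)|
Area = (1/2)|44 + 72 + (-168)|
Area = (1/2)*52 = 26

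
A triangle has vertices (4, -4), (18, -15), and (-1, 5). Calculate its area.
Using the coordinate formula: Area = (1/2)|x₁(y₂-y₃) + x₂(y₃-y₁) + x₃(y₁-y₂)|
Area = (1/2)|4((-15)-5) + 18(5-(-4)) + (-1)((-4)-(-15))|
Area = (1/2)|4*(-20) + 18*9 + (-1)*11|
Area = (1/2)|(-80) + 162 + (-11)|
Area = (1/2)*71 = 35.50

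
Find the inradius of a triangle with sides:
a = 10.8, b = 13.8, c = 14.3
s = (a+b+c)/2 = (10.8+13.8+14.3)/2 = 19.45
Area = √(s(s-a)(s-b)(s-c)) = √(19.45·8.65·5.65·5.15) = 69.9674
r = Area/s = 69.9674/19.45 = 3.597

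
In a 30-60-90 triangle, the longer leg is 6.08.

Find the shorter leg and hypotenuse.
In a 30-60-90 triangle, sides are in ratio 1 : √3 : 2.
Long leg = short leg·√3  →  short leg = 6.08/√3 = 3.51
Hypotenuse = 2·(short leg) = 2·6.08/√3 = 7.021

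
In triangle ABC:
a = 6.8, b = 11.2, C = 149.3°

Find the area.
Using A = ½ab·sin(C):
A = ½·6.8·11.2·sin(149.3°) = ½·76.16·0.510543 = 19.44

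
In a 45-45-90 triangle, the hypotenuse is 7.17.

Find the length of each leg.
In a 45-45-90 triangle, hypotenuse = leg·√2  →  leg = hypotenuse/√2
leg = 7.17/√2 = 5.07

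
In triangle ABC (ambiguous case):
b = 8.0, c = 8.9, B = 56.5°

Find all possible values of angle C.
sin(C)/c = sin(B)/b  →  sin(C) = c·sin(B)/b = 8.9·sin(56.5°)/8.0 = 0.927698
C₁ = arcsin(0.927698) = 68.08°,  C₂ = 180° - C₁ = 111.92°
Check C₂: A = 180° - 56.5° - 111.92° = 11.58° > 0 ✓
C = 68.08° or C = 111.92° (two solutions)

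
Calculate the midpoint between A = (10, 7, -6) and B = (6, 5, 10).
Midpoint = ((10+6)/2, (7+5)/2, (-6+10)/2) = (8, 6, 2)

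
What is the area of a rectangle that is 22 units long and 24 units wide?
Area = length * width
Area = 22 * 24
Area = 528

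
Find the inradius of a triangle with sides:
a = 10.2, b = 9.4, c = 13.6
s = (a+b+c)/2 = (10.2+9.4+13.6)/2 = 16.6
Area = √(s(s-a)(s-b)(s-c)) = √(16.6·6.4·7.2·3) = 47.9039
r = Area/s = 47.9039/16.6 = 2.886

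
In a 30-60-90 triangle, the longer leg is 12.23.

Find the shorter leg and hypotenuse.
In a 30-60-90 triangle, sides are in ratio 1 : √3 : 2.
Long leg = short leg·√3  →  short leg = 12.23/√3 = 7.061
Hypotenuse = 2·(short leg) = 2·12.23/√3 = 14.12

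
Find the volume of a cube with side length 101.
Volume = s³
Volume = 101³
Volume = 1030301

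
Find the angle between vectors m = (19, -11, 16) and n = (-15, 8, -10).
m·n = -533, |m|² = 738, |n|² = 389
cos θ = -533/√287082 ≈ -0.9948
θ ≈ 174.1°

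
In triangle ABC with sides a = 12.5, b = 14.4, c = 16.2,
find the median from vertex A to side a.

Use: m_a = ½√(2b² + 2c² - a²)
m_a = ½√(2·14.4² + 2·16.2² - 12.5²)
m_a = ½√(414.72 + 524.88 - 156.25) = ½√783.35 = 13.99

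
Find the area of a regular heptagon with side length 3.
For a regular 7-gon with side length s = 3:
Apothem a = s / (2*tan(pi/7)) = 3 / (2*tan(pi/7)) ≈ 3.1148
Perimeter P = 7 * 3 = 21
Area = (1/2) * P * a = (1/2) * 21 * 3.1148 = 32.71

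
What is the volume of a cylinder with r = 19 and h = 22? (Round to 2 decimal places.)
Volume = pi * r² * h
Volume = pi * 19² * 22
Volume = pi * 361 * 22
Volume = pi * 7942
Volume = 24950.53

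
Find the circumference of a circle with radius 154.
Circumference = 2 * pi * r
Circumference = 2 * pi * 154
Circumference = 967.61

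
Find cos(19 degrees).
cos(19 degrees) = 0.9455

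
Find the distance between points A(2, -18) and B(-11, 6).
Using the distance formula: d = sqrt((x₂-x₁)² + (y₂-y₁)²)
dx = (-11) - 2 = -13
dy = 6 - (-18) = 24
d = sqrt((-13)² + 24²) = sqrt(169 + 576) = sqrt(745) = 27.29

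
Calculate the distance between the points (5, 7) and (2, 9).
Using the distance formula: d = sqrt((x₂-x₁)² + (y₂-y₁)²)
dx = 2 - 5 = -3
dy = 9 - 7 = 2
d = sqrt((-3)² + 2²) = sqrt(9 + 4) = sqrt(13) = 3.61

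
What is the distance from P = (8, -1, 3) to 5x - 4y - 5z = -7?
d = |5(8) + (-4)(-1) + (-5)(3) - (-7)| / √(5² + (-4)² + (-5)²) = 36/√66 = 4.431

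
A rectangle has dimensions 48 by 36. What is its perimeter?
Perimeter = 2 * (length + width)
Perimeter = 2 * (48 + 36)
Perimeter = 2 * 84
Perimeter = 168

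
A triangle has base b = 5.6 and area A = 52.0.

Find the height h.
A = ½bh  →  h = 2A/b
h = 2·52.0/5.6 = 18.57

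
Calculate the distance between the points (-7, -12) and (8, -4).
Using the distance formula: d = sqrt((x₂-x₁)² + (y₂-y₁)²)
dx = 8 - (-7) = 15
dy = (-4) - (-12) = 8
d = sqrt(15² + 8²) = sqrt(225 + 64) = sqrt(289) = 17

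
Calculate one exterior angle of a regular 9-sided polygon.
Exterior angle of a regular n-gon = 360/n
Exterior angle = 360/9
Exterior angle = 40 degrees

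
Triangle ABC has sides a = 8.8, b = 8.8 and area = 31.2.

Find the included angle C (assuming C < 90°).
Area = ½ab·sin(C)  →  sin(C) = 2·Area/(ab)
sin(C) = 2·31.2/(8.8·8.8) = 0.805785
C = arcsin(0.805785) = 53.69°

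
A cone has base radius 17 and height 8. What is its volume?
Volume = (1/3) * pi * r² * h
Volume = (1/3) * pi * 17² * 8
Volume = (1/3) * pi * 289 * 8
Volume = (1/3) * pi * 2312
Volume = 2421.12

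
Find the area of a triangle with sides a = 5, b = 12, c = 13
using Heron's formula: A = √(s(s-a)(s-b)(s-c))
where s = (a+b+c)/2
s = (5+12+13)/2 = 15
A = √(15·10·3·2) = √900 = 30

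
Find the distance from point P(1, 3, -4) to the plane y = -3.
d = |0(1) + 1(3) + 0(-4) - (-3)| / √(0² + 1² + 0²) = 6/√1 = 6.0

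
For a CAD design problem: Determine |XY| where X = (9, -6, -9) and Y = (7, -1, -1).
d = √[(-2)² + (5)² + (8)²] = √93 = 9.644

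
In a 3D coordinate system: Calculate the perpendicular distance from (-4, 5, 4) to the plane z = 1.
d = |0(-4) + 0(5) + 1(4) - (1)| / √(0² + 0² + 1²) = 3/√1 = 3.0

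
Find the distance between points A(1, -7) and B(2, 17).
Using the distance formula: d = sqrt((x₂-x₁)² + (y₂-y₁)²)
dx = 2 - 1 = 1
dy = 17 - (-7) = 24
d = sqrt(1² + 24²) = sqrt(1 + 576) = sqrt(577) = 24.02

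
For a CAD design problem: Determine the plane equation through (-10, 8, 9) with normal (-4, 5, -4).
d = n·P = (-4)(-10) + (5)(8) + (-4)(9) = 44
Plane: -4x + 5y - 4z = 44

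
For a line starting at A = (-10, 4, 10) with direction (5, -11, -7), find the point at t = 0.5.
P(0.5) = (-10 + 5(0.5), 4 + (-11)(0.5), 10 + (-7)(0.5)) = (-7.5, -1.5, 6.5)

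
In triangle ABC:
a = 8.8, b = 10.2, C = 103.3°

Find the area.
Using A = ½ab·sin(C):
A = ½·8.8·10.2·sin(103.3°) = ½·89.76·0.973179 = 43.68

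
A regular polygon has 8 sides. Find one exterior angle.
Exterior angle of a regular n-gon = 360/n
Exterior angle = 360/8
Exterior angle = 45 degrees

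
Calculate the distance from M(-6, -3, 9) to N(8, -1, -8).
d = √[(14)² + (2)² + (-17)²] = √489 = 22.11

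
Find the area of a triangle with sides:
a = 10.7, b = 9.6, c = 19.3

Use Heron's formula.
s = (a+b+c)/2 = (10.7+9.6+19.3)/2 = 19.8
A = √(s(s-a)(s-b)(s-c)) = √(19.8·9.1·10.2·0.5)
A = √918.918 = 30.31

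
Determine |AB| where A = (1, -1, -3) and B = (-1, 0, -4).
d = √[(-2)² + (1)² + (-1)²] = √6 = 2.449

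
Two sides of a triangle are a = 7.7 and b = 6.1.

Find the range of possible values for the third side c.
By the triangle inequality: |a - b| < c < a + b
|7.7 - 6.1| < c < 7.7 + 6.1
1.6 < c < 13.8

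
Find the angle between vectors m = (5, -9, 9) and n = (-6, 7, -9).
m·n = -174, |m|² = 187, |n|² = 166
cos θ = -174/√31042 ≈ -0.9876
θ ≈ 171.0°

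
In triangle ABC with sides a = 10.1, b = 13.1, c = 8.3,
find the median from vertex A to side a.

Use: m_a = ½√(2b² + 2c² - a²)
m_a = ½√(2·13.1² + 2·8.3² - 10.1²)
m_a = ½√(343.22 + 137.78 - 102.01) = ½√378.99 = 9.734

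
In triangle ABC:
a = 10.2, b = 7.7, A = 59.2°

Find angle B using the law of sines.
sin(B)/b = sin(A)/a
sin(B) = b·sin(A)/a = 7.7·sin(59.2°)/10.2 = 0.648431
B = arcsin(0.648431) = 40.42°  (b ≤ a, so B ≤ A and the acute solution is unique)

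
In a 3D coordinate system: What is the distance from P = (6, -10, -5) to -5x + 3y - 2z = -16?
d = |(-5)(6) + 3(-10) + (-2)(-5) - (-16)| / √((-5)² + 3² + (-2)²) = 34/√38 = 5.516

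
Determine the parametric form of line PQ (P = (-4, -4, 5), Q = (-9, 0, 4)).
Direction vector d = Q - P = (-5, 4, -1)
x = -4 - 5t, y = -4 + 4t, z = 5 - t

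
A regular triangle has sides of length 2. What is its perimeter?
Perimeter = number of sides * side length
Perimeter = 3 * 2
Perimeter = 6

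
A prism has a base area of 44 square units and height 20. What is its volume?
Volume = base area * height
Volume = 44 * 20
Volume = 880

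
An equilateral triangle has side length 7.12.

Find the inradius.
For an equilateral triangle, r = s/(2√3) where s is the side.
r = 7.12/(2√3) = 7.12/3.464102 = 2.055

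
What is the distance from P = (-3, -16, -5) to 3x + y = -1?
d = |3(-3) + 1(-16) + 0(-5) - (-1)| / √(3² + 1² + 0²) = 24/√10 = 7.589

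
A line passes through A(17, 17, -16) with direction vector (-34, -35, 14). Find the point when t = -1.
P(-1) = (17 + (-34)(-1), 17 + (-35)(-1), -16 + 14(-1)) = (51, 52, -30)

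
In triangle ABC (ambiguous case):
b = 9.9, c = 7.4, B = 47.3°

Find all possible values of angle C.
sin(C)/c = sin(B)/b  →  sin(C) = c·sin(B)/b = 7.4·sin(47.3°)/9.9 = 0.549330
C₁ = arcsin(0.549330) = 33.32°,  C₂ = 180° - C₁ = 146.68°
Check C₂: A = 180° - 47.3° - 146.68° = -13.98° ≤ 0, rejected
C = 33.32° (one solution)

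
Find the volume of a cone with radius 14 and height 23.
Volume = (1/3) * pi * r² * h
Volume = (1/3) * pi * 14² * 23
Volume = (1/3) * pi * 196 * 23
Volume = (1/3) * pi * 4508
Volume = 4720.77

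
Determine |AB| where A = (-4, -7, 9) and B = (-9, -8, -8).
d = √[(-5)² + (-1)² + (-17)²] = √315 = 17.75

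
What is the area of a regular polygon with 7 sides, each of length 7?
For a regular 7-gon with side length s = 7:
Apothem a = s / (2*tan(pi/7)) = 7 / (2*tan(pi/7)) ≈ 7.2678
Perimeter P = 7 * 7 = 49
Area = (1/2) * P * a = (1/2) * 49 * 7.2678 = 178.06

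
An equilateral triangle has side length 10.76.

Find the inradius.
For an equilateral triangle, r = s/(2√3) where s is the side.
r = 10.76/(2√3) = 10.76/3.464102 = 3.106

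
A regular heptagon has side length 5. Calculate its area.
For a regular 7-gon with side length s = 5:
Apothem a = s / (2*tan(pi/7)) = 5 / (2*tan(pi/7)) ≈ 5.1913
Perimeter P = 7 * 5 = 35
Area = (1/2) * P * a = (1/2) * 35 * 5.1913 = 90.85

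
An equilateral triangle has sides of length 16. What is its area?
Area = (sqrt(3)/4) * s²
Area = (sqrt(3)/4) * 16²
Area = (sqrt(3)/4) * 256
Area = 110.85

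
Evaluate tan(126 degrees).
tan(126 degrees) = -1.3764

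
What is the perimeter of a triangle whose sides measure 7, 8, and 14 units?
Perimeter = sum of all sides
Perimeter = 7 + 8 + 14
Perimeter = 29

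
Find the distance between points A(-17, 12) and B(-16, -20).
Using the distance formula: d = sqrt((x₂-x₁)² + (y₂-y₁)²)
dx = (-16) - (-17) = 1
dy = (-20) - 12 = -32
d = sqrt(1² + (-32)²) = sqrt(1 + 1024) = sqrt(1025) = 32.02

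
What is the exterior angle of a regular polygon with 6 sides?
Exterior angle of a regular n-gon = 360/n
Exterior angle = 360/6
Exterior angle = 60 degrees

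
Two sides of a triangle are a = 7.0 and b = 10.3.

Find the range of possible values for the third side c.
By the triangle inequality: |a - b| < c < a + b
|7.0 - 10.3| < c < 7.0 + 10.3
3.3 < c < 17.3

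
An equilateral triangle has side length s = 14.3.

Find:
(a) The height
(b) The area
(a) Height h = s·√3/2 = 14.3·√3/2 = 12.38
(b) Area = (√3/4)·s² = (√3/4)·14.3² = (√3/4)·204.49 = 88.55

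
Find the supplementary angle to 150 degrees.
Supplementary angles sum to 180 degrees.
Other angle = 180 - 150
Other angle = 30 degrees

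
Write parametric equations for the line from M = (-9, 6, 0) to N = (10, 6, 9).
Direction vector d = N - M = (19, 0, 9)
x = -9 + 19t, y = 6, z = 0 + 9t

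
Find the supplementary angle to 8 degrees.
Supplementary angles sum to 180 degrees.
Other angle = 180 - 8
Other angle = 172 degrees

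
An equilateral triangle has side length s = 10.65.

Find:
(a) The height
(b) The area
(a) Height h = s·√3/2 = 10.65·√3/2 = 9.223
(b) Area = (√3/4)·s² = (√3/4)·10.65² = (√3/4)·113.423 = 49.11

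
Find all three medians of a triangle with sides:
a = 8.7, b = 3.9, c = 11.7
Using m_x = ½√(2y² + 2z² - x²):
m_a = ½√(2·3.9² + 2·11.7² - 8.7²) = ½√228.51 = 7.558
m_b = ½√(2·8.7² + 2·11.7² - 3.9²) = ½√409.95 = 10.12
m_c = ½√(2·8.7² + 2·3.9² - 11.7²) = ½√44.91 = 3.351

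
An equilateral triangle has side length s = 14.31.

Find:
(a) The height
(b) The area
(a) Height h = s·√3/2 = 14.31·√3/2 = 12.39
(b) Area = (√3/4)·s² = (√3/4)·14.31² = (√3/4)·204.776 = 88.67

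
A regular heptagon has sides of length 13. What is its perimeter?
Perimeter = number of sides * side length
Perimeter = 7 * 13
Perimeter = 91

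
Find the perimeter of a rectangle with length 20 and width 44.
Perimeter = 2 * (length + width)
Perimeter = 2 * (20 + 44)
Perimeter = 2 * 64
Perimeter = 128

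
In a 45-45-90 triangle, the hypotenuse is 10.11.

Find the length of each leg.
In a 45-45-90 triangle, hypotenuse = leg·√2  →  leg = hypotenuse/√2
leg = 10.11/√2 = 7.149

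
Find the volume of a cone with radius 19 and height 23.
Volume = (1/3) * pi * r² * h
Volume = (1/3) * pi * 19² * 23
Volume = (1/3) * pi * 361 * 23
Volume = (1/3) * pi * 8303
Volume = 8694.88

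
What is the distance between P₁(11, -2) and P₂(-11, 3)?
Using the distance formula: d = sqrt((x₂-x₁)² + (y₂-y₁)²)
dx = (-11) - 11 = -22
dy = 3 - (-2) = 5
d = sqrt((-22)² + 5²) = sqrt(484 + 25) = sqrt(509) = 22.56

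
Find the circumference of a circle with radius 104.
Circumference = 2 * pi * r
Circumference = 2 * pi * 104
Circumference = 653.45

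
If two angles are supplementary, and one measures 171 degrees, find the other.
Supplementary angles sum to 180 degrees.
Other angle = 180 - 171
Other angle = 9 degrees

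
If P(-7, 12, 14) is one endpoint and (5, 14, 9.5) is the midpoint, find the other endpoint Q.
Q = (2×5 - (-7), 2×14 - 12, 2×9.5 - 14) = (17, 16, 5)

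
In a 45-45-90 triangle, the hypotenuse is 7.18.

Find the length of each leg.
In a 45-45-90 triangle, hypotenuse = leg·√2  →  leg = hypotenuse/√2
leg = 7.18/√2 = 5.077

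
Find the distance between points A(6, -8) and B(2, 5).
Using the distance formula: d = sqrt((x₂-x₁)² + (y₂-y₁)²)
dx = 2 - 6 = -4
dy = 5 - (-8) = 13
d = sqrt((-4)² + 13²) = sqrt(16 + 169) = sqrt(185) = 13.60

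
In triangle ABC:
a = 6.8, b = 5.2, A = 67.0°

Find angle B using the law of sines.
sin(B)/b = sin(A)/a
sin(B) = b·sin(A)/a = 5.2·sin(67.0°)/6.8 = 0.703915
B = arcsin(0.703915) = 44.74°  (b ≤ a, so B ≤ A and the acute solution is unique)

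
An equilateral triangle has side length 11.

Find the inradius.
For an equilateral triangle, r = s/(2√3) where s is the side.
r = 11/(2√3) = 11/3.464102 = 3.175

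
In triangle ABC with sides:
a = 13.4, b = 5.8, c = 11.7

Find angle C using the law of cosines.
cos(C) = (a² + b² - c²)/(2ab)
cos(C) = (13.4² + 5.8² - 11.7²)/(2·13.4·5.8) = 76.31/155.44 = 0.490929
C = arccos(0.490929) = 60.6°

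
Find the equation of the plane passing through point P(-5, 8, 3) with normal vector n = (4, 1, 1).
d = n·P = (4)(-5) + (1)(8) + (1)(3) = -9
Plane: 4x + y + z = -9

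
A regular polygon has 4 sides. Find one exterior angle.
Exterior angle of a regular n-gon = 360/n
Exterior angle = 360/4
Exterior angle = 90 degrees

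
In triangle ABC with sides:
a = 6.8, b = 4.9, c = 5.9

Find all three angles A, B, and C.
By the law of cosines:
cos(A) = (b² + c² - a²)/(2bc) = 0.217572  →  A = 77.43°
cos(B) = (a² + c² - b²)/(2ac) = 0.710867  →  B = 44.69°
cos(C) = (a² + b² - c²)/(2ab) = 0.531813  →  C = 57.87°
Check: A + B + C = 180.0° ✓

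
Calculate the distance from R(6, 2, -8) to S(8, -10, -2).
d = √[(2)² + (-12)² + (6)²] = √184 = 13.56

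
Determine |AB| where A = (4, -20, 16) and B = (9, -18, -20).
d = √[(5)² + (2)² + (-36)²] = √1325 = 36.4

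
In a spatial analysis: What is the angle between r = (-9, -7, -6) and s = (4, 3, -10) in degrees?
r·s = 3, |r|² = 166, |s|² = 125
cos θ = 3/√20750 ≈ 0.02083
θ ≈ 88.81°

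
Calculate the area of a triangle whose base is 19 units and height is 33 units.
Area = (1/2) * base * height
Area = (1/2) * 19 * 33
Area = 313.50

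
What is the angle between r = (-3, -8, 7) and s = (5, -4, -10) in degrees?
r·s = -53, |r|² = 122, |s|² = 141
cos θ = -53/√17202 ≈ -0.4041
θ ≈ 113.8°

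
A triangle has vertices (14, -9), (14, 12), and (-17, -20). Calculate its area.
Using the coordinate formula: Area = (1/2)|x₁(y₂-y₃) + x₂(y₃-y₁) + x₃(y₁-y₂)|
Area = (1/2)|14(12-(-20)) + 14((-20)-(-9)) + (-17)((-9)-12)|
Area = (1/2)|14*32 + 14*(-11) + (-17)*(-21)|
Area = (1/2)|448 + (-154) + 357|
Area = (1/2)*651 = 325.50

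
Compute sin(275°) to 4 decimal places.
sin(275 degrees) = -0.9962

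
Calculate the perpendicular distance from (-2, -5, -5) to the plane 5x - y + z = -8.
d = |5(-2) + (-1)(-5) + 1(-5) - (-8)| / √(5² + (-1)² + 1²) = 2/√27 = 0.3849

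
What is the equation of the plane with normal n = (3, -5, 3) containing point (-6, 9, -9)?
d = n·P = (3)(-6) + (-5)(9) + (3)(-9) = -90
Plane: 3x - 5y + 3z = -90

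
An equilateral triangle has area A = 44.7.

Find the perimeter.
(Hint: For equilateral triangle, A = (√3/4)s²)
A = (√3/4)s²  →  s² = 4A/√3 = 4·44.7/√3 = 103.23
s = 10.1602
Perimeter = 3s = 30.48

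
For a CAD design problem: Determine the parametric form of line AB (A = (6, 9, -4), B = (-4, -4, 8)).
Direction vector d = B - A = (-10, -13, 12)
x = 6 - 10t, y = 9 - 13t, z = -4 + 12t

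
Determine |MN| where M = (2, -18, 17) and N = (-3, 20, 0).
d = √[(-5)² + (38)² + (-17)²] = √1758 = 41.93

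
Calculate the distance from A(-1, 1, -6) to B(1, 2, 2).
d = √[(2)² + (1)² + (8)²] = √69 = 8.307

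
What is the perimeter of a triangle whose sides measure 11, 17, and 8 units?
Perimeter = sum of all sides
Perimeter = 11 + 17 + 8
Perimeter = 36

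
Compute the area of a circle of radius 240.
Area = pi * r²
Area = pi * 240²
Area = pi * 57600
Area = 180955.74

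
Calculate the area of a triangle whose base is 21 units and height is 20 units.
Area = (1/2) * base * height
Area = (1/2) * 21 * 20
Area = 210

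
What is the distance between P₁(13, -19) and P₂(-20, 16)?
Using the distance formula: d = sqrt((x₂-x₁)² + (y₂-y₁)²)
dx = (-20) - 13 = -33
dy = 16 - (-19) = 35
d = sqrt((-33)² + 35²) = sqrt(1089 + 1225) = sqrt(2314) = 48.10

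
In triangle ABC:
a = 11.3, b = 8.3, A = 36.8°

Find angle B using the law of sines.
sin(B)/b = sin(A)/a
sin(B) = b·sin(A)/a = 8.3·sin(36.8°)/11.3 = 0.439991
B = arcsin(0.439991) = 26.1°  (b ≤ a, so B ≤ A and the acute solution is unique)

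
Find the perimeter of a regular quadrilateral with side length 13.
Perimeter = number of sides * side length
Perimeter = 4 * 13
Perimeter = 52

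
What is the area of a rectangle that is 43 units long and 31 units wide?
Area = length * width
Area = 43 * 31
Area = 1333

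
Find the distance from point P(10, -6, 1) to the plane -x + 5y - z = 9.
d = |(-1)(10) + 5(-6) + (-1)(1) - (9)| / √((-1)² + 5² + (-1)²) = 50/√27 = 9.623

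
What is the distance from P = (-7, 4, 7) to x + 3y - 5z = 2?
d = |1(-7) + 3(4) + (-5)(7) - (2)| / √(1² + 3² + (-5)²) = 32/√35 = 5.409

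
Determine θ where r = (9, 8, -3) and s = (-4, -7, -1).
r·s = -89, |r|² = 154, |s|² = 66
cos θ = -89/√10164 ≈ -0.8828
θ ≈ 152.0°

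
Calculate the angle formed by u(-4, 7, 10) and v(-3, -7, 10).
u·v = 63, |u|² = 165, |v|² = 158
cos θ = 63/√26070 ≈ 0.3902
θ ≈ 67.03°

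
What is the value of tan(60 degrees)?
tan(60 degrees) = sqrt(3)
Decimal approximation: 1.7321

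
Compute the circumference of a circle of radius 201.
Circumference = 2 * pi * r
Circumference = 2 * pi * 201
Circumference = 1262.92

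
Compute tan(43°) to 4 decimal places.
tan(43 degrees) = 0.9325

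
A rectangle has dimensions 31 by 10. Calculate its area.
Area = length * width
Area = 31 * 10
Area = 310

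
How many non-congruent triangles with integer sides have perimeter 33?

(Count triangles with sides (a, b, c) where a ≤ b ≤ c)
With a ≤ b ≤ c and a + b + c = 33, the triangle inequality a + b > c gives c < 33/2, so c ≤ 16.
Iterate a from 1 to ⌊p/3⌋ = 11; for each a, b ranges from a to ⌊(p−a)/2⌋ with c = p − a − b, keeping only c ≥ b.
Triples: (1, 16, 16), (2, 15, 16), (3, 14, 16), …
Count = 27 triangles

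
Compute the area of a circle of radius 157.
Area = pi * r²
Area = pi * 157²
Area = pi * 24649
Area = 77437.12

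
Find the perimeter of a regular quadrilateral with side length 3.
Perimeter = number of sides * side length
Perimeter = 4 * 3
Perimeter = 12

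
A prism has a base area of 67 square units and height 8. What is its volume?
Volume = base area * height
Volume = 67 * 8
Volume = 536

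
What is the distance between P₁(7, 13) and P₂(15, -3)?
Using the distance formula: d = sqrt((x₂-x₁)² + (y₂-y₁)²)
dx = 15 - 7 = 8
dy = (-3) - 13 = -16
d = sqrt(8² + (-16)²) = sqrt(64 + 256) = sqrt(320) = 17.89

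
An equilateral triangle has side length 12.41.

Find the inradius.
For an equilateral triangle, r = s/(2√3) where s is the side.
r = 12.41/(2√3) = 12.41/3.464102 = 3.582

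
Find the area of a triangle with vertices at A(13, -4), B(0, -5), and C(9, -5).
Using the coordinate formula: Area = (1/2)|x₁(y₂-y₃) + x₂(y₃-y₁) + x₃(y₁-y₂)|
Area = (1/2)|13((-5)-(-5)) + 0((-5)-(-4)) + 9((-4)-(-5))|
Area = (1/2)|13*0 + 0*(-1) + 9*1|
Area = (1/2)|0 + 0 + 9|
Area = (1/2)*9 = 4.50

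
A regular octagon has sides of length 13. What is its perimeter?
Perimeter = number of sides * side length
Perimeter = 8 * 13
Perimeter = 104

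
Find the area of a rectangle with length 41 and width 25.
Area = length * width
Area = 41 * 25
Area = 1025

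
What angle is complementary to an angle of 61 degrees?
Complementary angles sum to 90 degrees.
Other angle = 90 - 61
Other angle = 29 degrees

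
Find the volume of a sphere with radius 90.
Volume = (4/3) * pi * r³
Volume = (4/3) * pi * 90³
Volume = (4/3) * pi * 729000
Volume = 3053628.06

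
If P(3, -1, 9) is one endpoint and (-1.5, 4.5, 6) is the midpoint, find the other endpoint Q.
Q = (2×(-1.5) - 3, 2×4.5 - (-1), 2×6 - 9) = (-6, 10, 3)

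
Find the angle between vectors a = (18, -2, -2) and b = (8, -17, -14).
a·b = 206, |a|² = 332, |b|² = 549
cos θ = 206/√182268 ≈ 0.4825
θ ≈ 61.15°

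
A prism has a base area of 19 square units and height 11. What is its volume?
Volume = base area * height
Volume = 19 * 11
Volume = 209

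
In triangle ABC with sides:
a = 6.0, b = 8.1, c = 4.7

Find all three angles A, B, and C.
By the law of cosines:
cos(A) = (b² + c² - a²)/(2bc) = 0.679012  →  A = 47.23°
cos(B) = (a² + c² - b²)/(2ac) = -0.133333  →  B = 97.66°
cos(C) = (a² + b² - c²)/(2ab) = 0.818107  →  C = 35.1°
Check: A + B + C = 180.0° ✓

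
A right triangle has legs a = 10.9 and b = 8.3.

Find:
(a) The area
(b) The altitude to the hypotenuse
(a) Area = ½ab = ½·10.9·8.3 = 45.235
(b) Hypotenuse c = √(10.9² + 8.3²) = √187.7 = 13.7004
    Area = ½·c·h_c  →  h_c = 2·Area/c = 2·45.235/13.7004 = 6.603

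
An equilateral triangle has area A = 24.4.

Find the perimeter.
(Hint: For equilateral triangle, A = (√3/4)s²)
A = (√3/4)s²  →  s² = 4A/√3 = 4·24.4/√3 = 56.3494
s = 7.50662
Perimeter = 3s = 22.52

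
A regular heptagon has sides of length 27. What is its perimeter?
Perimeter = number of sides * side length
Perimeter = 7 * 27
Perimeter = 189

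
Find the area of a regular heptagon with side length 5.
For a regular 7-gon with side length s = 5:
Apothem a = s / (2*tan(pi/7)) = 5 / (2*tan(pi/7)) ≈ 5.1913
Perimeter P = 7 * 5 = 35
Area = (1/2) * P * a = (1/2) * 35 * 5.1913 = 90.85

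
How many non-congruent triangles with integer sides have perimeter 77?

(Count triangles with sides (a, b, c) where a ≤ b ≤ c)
With a ≤ b ≤ c and a + b + c = 77, the triangle inequality a + b > c gives c < 77/2, so c ≤ 38.
Iterate a from 1 to ⌊p/3⌋ = 25; for each a, b ranges from a to ⌊(p−a)/2⌋ with c = p − a − b, keeping only c ≥ b.
Triples: (1, 38, 38), (2, 37, 38), (3, 36, 38), …
Count = 133 triangles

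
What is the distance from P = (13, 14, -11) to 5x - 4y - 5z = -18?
d = |5(13) + (-4)(14) + (-5)(-11) - (-18)| / √(5² + (-4)² + (-5)²) = 82/√66 = 10.09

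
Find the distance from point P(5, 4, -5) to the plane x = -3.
d = |1(5) + 0(4) + 0(-5) - (-3)| / √(1² + 0² + 0²) = 8/√1 = 8.0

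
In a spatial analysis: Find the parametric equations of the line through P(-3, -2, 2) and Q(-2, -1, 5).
Direction vector d = Q - P = (1, 1, 3)
x = -3 + t, y = -2 + t, z = 2 + 3t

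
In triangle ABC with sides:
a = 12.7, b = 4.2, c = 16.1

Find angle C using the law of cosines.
cos(C) = (a² + b² - c²)/(2ab)
cos(C) = (12.7² + 4.2² - 16.1²)/(2·12.7·4.2) = -80.28/106.68 = -0.752531
C = arccos(-0.752531) = 138.8°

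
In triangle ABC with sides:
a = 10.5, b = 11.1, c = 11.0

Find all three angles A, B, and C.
By the law of cosines:
cos(A) = (b² + c² - a²)/(2bc) = 0.548567  →  A = 56.73°
cos(B) = (a² + c² - b²)/(2ac) = 0.467706  →  B = 62.11°
cos(C) = (a² + b² - c²)/(2ab) = 0.482454  →  C = 61.15°
Check: A + B + C = 180.0° ✓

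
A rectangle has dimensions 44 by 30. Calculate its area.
Area = length * width
Area = 44 * 30
Area = 1320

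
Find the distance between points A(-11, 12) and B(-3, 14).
Using the distance formula: d = sqrt((x₂-x₁)² + (y₂-y₁)²)
dx = (-3) - (-11) = 8
dy = 14 - 12 = 2
d = sqrt(8² + 2²) = sqrt(64 + 4) = sqrt(68) = 8.25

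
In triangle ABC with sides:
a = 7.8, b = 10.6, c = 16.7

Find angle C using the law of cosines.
cos(C) = (a² + b² - c²)/(2ab)
cos(C) = (7.8² + 10.6² - 16.7²)/(2·7.8·10.6) = -105.69/165.36 = -0.639151
C = arccos(-0.639151) = 129.7°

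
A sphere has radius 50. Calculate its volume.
Volume = (4/3) * pi * r³
Volume = (4/3) * pi * 50³
Volume = (4/3) * pi * 125000
Volume = 523598.78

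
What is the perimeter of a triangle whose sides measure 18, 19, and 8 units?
Perimeter = sum of all sides
Perimeter = 18 + 19 + 8
Perimeter = 45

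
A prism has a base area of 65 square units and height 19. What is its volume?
Volume = base area * height
Volume = 65 * 19
Volume = 1235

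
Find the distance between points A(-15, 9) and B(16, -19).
Using the distance formula: d = sqrt((x₂-x₁)² + (y₂-y₁)²)
dx = 16 - (-15) = 31
dy = (-19) - 9 = -28
d = sqrt(31² + (-28)²) = sqrt(961 + 784) = sqrt(1745) = 41.77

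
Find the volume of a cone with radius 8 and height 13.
Volume = (1/3) * pi * r² * h
Volume = (1/3) * pi * 8² * 13
Volume = (1/3) * pi * 64 * 13
Volume = (1/3) * pi * 832
Volume = 871.27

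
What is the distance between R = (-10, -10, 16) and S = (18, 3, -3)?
d = √[(28)² + (13)² + (-19)²] = √1314 = 36.25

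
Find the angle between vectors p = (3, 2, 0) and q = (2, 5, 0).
p·q = 16, |p|² = 13, |q|² = 29
cos θ = 16/√377 ≈ 0.824
θ ≈ 34.51°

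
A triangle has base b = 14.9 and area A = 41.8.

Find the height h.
A = ½bh  →  h = 2A/b
h = 2·41.8/14.9 = 5.611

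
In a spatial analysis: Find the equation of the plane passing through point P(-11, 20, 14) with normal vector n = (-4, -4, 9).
d = n·P = (-4)(-11) + (-4)(20) + (9)(14) = 90
Plane: -4x - 4y + 9z = 90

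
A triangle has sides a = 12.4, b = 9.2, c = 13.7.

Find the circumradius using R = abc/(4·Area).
s = (a+b+c)/2 = 17.65
Area = √(s(s-a)(s-b)(s-c)) = √(17.65·5.25·8.45·3.95) = 55.6133
R = abc/(4·Area) = (12.4·9.2·13.7)/(4·55.6133) = 1562.896/222.4532 = 7.026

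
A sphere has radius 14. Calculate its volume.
Volume = (4/3) * pi * r³
Volume = (4/3) * pi * 14³
Volume = (4/3) * pi * 2744
Volume = 11494.04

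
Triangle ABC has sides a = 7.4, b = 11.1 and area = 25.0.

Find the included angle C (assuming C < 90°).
Area = ½ab·sin(C)  →  sin(C) = 2·Area/(ab)
sin(C) = 2·25.0/(7.4·11.1) = 0.608717
C = arcsin(0.608717) = 37.5°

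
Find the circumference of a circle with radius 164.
Circumference = 2 * pi * r
Circumference = 2 * pi * 164
Circumference = 1030.44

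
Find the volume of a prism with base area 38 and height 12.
Volume = base area * height
Volume = 38 * 12
Volume = 456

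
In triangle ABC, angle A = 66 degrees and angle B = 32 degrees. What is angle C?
Sum of angles in a triangle = 180 degrees
Third angle = 180 - 66 - 32
Third angle = 82 degrees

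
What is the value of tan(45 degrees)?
tan(45 degrees) = 1
Decimal approximation: 1.0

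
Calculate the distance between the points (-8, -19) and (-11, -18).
Using the distance formula: d = sqrt((x₂-x₁)² + (y₂-y₁)²)
dx = (-11) - (-8) = -3
dy = (-18) - (-19) = 1
d = sqrt((-3)² + 1²) = sqrt(9 + 1) = sqrt(10) = 3.16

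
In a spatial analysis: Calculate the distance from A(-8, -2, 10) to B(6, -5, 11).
d = √[(14)² + (-3)² + (1)²] = √206 = 14.35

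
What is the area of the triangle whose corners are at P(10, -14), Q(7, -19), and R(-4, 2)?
Using the coordinate formula: Area = (1/2)|x₁(y₂-y₃) + x₂(y₃-y₁) + x₃(y₁-y₂)|
Area = (1/2)|10((-19)-2) + 7(2-(-14)) + (-4)((-14)-(-19))|
Area = (1/2)|10*(-21) + 7*16 + (-4)*5|
Area = (1/2)|(-210) + 112 + (-20)|
Area = (1/2)*118 = 59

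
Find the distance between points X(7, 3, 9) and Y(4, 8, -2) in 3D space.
d = √[(-3)² + (5)² + (-11)²] = √155 = 12.45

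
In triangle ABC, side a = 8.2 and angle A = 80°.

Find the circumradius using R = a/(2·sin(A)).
R = a/(2·sin(A)) = 8.2/(2·sin(80°))
R = 8.2/(2·0.984808) = 8.2/1.969616 = 4.163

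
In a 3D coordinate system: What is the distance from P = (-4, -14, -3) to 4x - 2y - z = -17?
d = |4(-4) + (-2)(-14) + (-1)(-3) - (-17)| / √(4² + (-2)² + (-1)²) = 32/√21 = 6.983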